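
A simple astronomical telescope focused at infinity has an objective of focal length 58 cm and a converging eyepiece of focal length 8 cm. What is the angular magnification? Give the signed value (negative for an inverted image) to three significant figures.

-7.25

M = -f_obj/f_eye = -58/(8) = -7.250.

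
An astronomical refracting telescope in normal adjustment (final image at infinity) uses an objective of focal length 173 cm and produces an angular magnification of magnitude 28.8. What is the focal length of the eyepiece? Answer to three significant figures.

|M| = f_obj/f_eye, so f_eye = f_obj/|M| = 173/28.8 = 6.007 cm.

6.01 cm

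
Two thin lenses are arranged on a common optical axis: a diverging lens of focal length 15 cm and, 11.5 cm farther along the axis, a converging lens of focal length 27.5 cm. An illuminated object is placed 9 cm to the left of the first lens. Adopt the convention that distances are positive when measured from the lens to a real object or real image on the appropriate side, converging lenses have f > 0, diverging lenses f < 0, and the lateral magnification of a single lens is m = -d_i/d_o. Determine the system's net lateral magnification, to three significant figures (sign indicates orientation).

1.66

Applying the thin-lens equation to the first lens, 1/(-15) = 1/9 + 1/d_i1, which gives d_i1 = -5.625 cm.
Its lateral magnification is m_1 = -d_i1/d_o1 = -(-5.625)/9 = 0.6250.
With d_i1 < 0 the first image is virtual and lies on the object side; the object distance for lens 2 is d_o2 = 11.5 - (-5.625) = 17.125 cm.
Applying the thin-lens equation again with f_2 = 27.5 cm and d_o2 = 17.125 cm gives d_i2 = -45.392 cm.
m_2 = -(-45.392)/(17.125) = 2.6506.
Total m = m_1 x m_2 = (0.6250)(2.6506) = 1.6566.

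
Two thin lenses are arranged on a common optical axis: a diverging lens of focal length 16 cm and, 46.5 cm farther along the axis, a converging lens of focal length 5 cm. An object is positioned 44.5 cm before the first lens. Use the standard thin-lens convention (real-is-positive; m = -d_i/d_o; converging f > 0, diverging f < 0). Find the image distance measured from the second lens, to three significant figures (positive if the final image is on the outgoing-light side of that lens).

5.47 cm

Lens 1: 1/d_i1 = 1/f_1 - 1/d_o1 = 1/(-16) - 1/44.5 = -0.08497 cm^-1, so d_i1 = -11.769 cm.
The intermediate image is virtual, 11.769 cm to the left of lens 1, so d_o2 = L - d_i1 = 46.5 - (-11.769) = 58.269 cm.
Lens 2: 1/d_i2 = 1/f_2 - 1/d_o2 = 1/5 - 1/(58.269) = 0.18284 cm^-1, so d_i2 = 5.469 cm.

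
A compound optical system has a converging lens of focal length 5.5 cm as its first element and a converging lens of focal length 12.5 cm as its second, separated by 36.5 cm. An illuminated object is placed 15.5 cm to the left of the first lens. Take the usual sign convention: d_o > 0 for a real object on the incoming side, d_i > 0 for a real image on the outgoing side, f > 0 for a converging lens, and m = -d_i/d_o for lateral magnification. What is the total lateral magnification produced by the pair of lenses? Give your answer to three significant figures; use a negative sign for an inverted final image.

Applying the thin-lens equation to the first lens, 1/5.5 = 1/15.5 + 1/d_i1, which gives d_i1 = 8.525 cm.
Its lateral magnification is m_1 = -d_i1/d_o1 = -(8.525)/15.5 = -0.5500.
Object distance for lens 2: d_o2 = 36.5 - 8.525 = 27.975 cm.
Applying the thin-lens equation again with f_2 = 12.5 cm and d_o2 = 27.975 cm gives d_i2 = 22.597 cm.
m_2 = -(22.597)/(27.975) = -0.8078.
Overall magnification: m = m_1 m_2 = 0.4443.

0.444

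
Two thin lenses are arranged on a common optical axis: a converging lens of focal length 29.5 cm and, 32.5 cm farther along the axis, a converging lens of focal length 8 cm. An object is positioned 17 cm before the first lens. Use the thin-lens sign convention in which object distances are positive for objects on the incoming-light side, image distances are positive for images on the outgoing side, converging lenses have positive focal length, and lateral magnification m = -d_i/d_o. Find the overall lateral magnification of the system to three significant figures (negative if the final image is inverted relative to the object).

-0.292

First lens: d_i1 = 1/(1/29.5 - 1/17) = -40.120 cm.
m_1 = -(-40.120)/17 = 2.3600.
The intermediate image is virtual, 40.120 cm to the left of lens 1, so d_o2 = L - d_i1 = 32.5 - (-40.120) = 72.620 cm.
Second lens: d_i2 = 1/(1/8 - 1/(72.620)) = 8.990 cm.
m_2 = -(8.990)/(72.620) = -0.1238.
Overall magnification: m = m_1 m_2 = -0.2922.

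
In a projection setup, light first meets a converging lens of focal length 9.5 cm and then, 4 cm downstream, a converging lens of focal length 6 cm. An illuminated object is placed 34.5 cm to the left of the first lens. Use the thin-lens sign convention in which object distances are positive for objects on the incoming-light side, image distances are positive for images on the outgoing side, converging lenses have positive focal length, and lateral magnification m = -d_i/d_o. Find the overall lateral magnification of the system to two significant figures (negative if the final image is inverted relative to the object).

First lens: d_i1 = 1/(1/9.5 - 1/34.5) = 13.110 cm.
m_1 = -(13.110)/34.5 = -0.3800.
Since 13.110 cm > 4 cm, the first image lies past the second lens and serves as a virtual object: d_o2 = L - d_i1 = -9.110 cm.
Second lens: d_i2 = 1/(1/6 - 1/(-9.110)) = 3.617 cm.
m_2 = -(3.617)/(-9.110) = 0.3971.
Total m = m_1 x m_2 = (-0.3800)(0.3971) = -0.1509.

-0.15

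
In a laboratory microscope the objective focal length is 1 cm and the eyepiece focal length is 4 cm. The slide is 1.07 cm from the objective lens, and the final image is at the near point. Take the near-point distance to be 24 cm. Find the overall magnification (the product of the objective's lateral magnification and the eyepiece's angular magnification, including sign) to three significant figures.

-100

Objective: 1/d_i = 1/f_obj - 1/d_o = 1/1 - 1/1.07 = 0.06542 cm^-1, so d_i = 15.286 cm.
m_obj = -d_i/d_o = -15.286/1.07 = -14.286.
Eyepiece angular magnification (image at near point): M_eye = 1 + D/f_e = 1 + 24/4 = 7.000.
Overall M = m_obj x M_eye = (-14.286)(7.000) = -100.00.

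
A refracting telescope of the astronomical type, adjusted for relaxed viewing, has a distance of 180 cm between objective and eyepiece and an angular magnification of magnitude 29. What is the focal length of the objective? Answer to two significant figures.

170 cm

In normal adjustment the tube length equals f_obj + f_eye and |M| = f_obj/f_eye.
So f_obj = 29 f_eye and 29 f_eye + f_eye = 180 cm, giving f_eye = 180/30 = 6.000 cm and f_obj = 174.000 cm.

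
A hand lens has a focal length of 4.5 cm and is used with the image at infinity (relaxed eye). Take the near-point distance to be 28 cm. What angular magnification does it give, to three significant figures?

6.22

M = D/f = 28/4.5 = 6.222.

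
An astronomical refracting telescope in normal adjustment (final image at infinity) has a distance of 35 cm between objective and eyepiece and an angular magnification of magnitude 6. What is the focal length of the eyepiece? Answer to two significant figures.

5.0 cm

In normal adjustment the tube length equals f_obj + f_eye and |M| = f_obj/f_eye.
So f_obj = 6 f_eye and 6 f_eye + f_eye = 35 cm, giving f_eye = 35/7 = 5.000 cm and f_obj = 30.000 cm.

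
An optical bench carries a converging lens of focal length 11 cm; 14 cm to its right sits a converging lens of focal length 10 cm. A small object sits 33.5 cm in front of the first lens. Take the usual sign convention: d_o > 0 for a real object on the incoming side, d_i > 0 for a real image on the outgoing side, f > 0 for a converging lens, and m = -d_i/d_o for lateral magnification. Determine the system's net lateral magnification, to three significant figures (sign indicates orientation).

First lens: d_i1 = 1/(1/11 - 1/33.5) = 16.378 cm.
m_1 = -(16.378)/33.5 = -0.4889.
Since 16.378 cm > 14 cm, the first image lies past the second lens and serves as a virtual object: d_o2 = L - d_i1 = -2.378 cm.
Second lens: d_i2 = 1/(1/10 - 1/(-2.378)) = 1.921 cm.
m_2 = -(1.921)/(-2.378) = 0.8079.
Total m = m_1 x m_2 = (-0.4889)(0.8079) = -0.3950.

-0.395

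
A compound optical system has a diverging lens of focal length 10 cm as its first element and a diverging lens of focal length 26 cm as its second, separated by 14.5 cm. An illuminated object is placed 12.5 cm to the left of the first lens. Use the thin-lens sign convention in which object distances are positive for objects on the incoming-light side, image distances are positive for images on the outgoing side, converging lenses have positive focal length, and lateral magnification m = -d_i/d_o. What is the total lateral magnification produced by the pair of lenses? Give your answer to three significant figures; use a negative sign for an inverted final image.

0.251

First lens: d_i1 = 1/(1/(-10) - 1/12.5) = -5.556 cm.
m_1 = -(-5.556)/12.5 = 0.4444.
With d_i1 < 0 the first image is virtual and lies on the object side; the object distance for lens 2 is d_o2 = 14.5 - (-5.556) = 20.056 cm.
Second lens: d_i2 = 1/(1/(-26) - 1/(20.056)) = -11.322 cm.
m_2 = -(-11.322)/(20.056) = 0.5645.
Overall magnification: m = m_1 m_2 = 0.2509.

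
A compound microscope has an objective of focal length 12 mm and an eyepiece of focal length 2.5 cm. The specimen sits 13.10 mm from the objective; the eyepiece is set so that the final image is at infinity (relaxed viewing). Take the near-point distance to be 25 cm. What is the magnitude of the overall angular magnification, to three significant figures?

Convert to cm: f_obj = 12 mm = 1.2 cm; d_o = 13.10 mm = 1.31 cm.
Objective: 1/d_i = 1/f_obj - 1/d_o = 1/1.2 - 1/1.31 = 0.06997 cm^-1, so d_i = 14.291 cm.
m_obj = -d_i/d_o = -14.291/1.31 = -10.909.
Eyepiece angular magnification (image at infinity): M_eye = D/f_e = 25/2.5 = 10.000.
Overall M = m_obj x M_eye = (-10.909)(10.000) = -109.09.
|M| = 109.09.

109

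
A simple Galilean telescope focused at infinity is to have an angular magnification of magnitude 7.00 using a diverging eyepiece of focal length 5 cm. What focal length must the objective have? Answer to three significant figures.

35.0 cm

|M| = f_obj/|f_eye|, so f_obj = |M| x |f_eye| = 7.0 x 5 = 35.000 cm.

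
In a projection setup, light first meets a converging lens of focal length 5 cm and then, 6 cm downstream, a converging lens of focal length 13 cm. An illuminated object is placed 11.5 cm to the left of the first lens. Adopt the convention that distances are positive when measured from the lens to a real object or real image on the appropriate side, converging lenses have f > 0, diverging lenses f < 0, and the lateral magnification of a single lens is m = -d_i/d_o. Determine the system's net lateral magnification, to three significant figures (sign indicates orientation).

Lens 1: 1/d_i1 = 1/f_1 - 1/d_o1 = 1/5 - 1/11.5 = 0.11304 cm^-1, so d_i1 = 8.846 cm.
m_1 = -(8.846)/11.5 = -0.7692.
This image would form 8.846 cm past lens 1, i.e. 2.846 cm beyond lens 2, so it is a virtual object for lens 2: d_o2 = 6 - 8.846 = -2.846 cm.
Lens 2: 1/d_i2 = 1/f_2 - 1/d_o2 = 1/13 - 1/(-2.846) = 0.42827 cm^-1, so d_i2 = 2.335 cm.
m_2 = -(2.335)/(-2.846) = 0.8204.
The system's lateral magnification is m_1 m_2 = (-0.7692)(0.8204) = -0.6311.

-0.631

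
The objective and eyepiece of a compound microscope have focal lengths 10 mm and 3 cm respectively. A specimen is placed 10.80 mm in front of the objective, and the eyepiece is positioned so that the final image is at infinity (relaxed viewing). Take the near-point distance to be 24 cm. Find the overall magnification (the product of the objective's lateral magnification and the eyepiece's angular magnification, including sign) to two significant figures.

-100

Convert to cm: f_obj = 10 mm = 1 cm; d_o = 10.80 mm = 1.08 cm.
Objective: 1/d_i = 1/f_obj - 1/d_o = 1/1 - 1/1.08 = 0.07407 cm^-1, so d_i = 13.500 cm.
m_obj = -d_i/d_o = -13.500/1.08 = -12.500.
Eyepiece angular magnification (image at infinity): M_eye = D/f_e = 24/3 = 8.000.
Overall M = m_obj x M_eye = (-12.500)(8.000) = -100.00.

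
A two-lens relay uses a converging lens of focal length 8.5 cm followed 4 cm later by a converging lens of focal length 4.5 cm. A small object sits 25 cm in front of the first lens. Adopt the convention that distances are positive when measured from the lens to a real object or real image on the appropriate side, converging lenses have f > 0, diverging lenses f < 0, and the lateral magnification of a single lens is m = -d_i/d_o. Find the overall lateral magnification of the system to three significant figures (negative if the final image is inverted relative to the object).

Applying the thin-lens equation to the first lens, 1/8.5 = 1/25 + 1/d_i1, which gives d_i1 = 12.879 cm.
Its lateral magnification is m_1 = -d_i1/d_o1 = -(12.879)/25 = -0.5152.
Since 12.879 cm > 4 cm, the first image lies past the second lens and serves as a virtual object: d_o2 = L - d_i1 = -8.879 cm.
Applying the thin-lens equation again with f_2 = 4.5 cm and d_o2 = -8.879 cm gives d_i2 = 2.986 cm.
m_2 = -(2.986)/(-8.879) = 0.3364.
Overall magnification: m = m_1 m_2 = -0.1733.

-0.173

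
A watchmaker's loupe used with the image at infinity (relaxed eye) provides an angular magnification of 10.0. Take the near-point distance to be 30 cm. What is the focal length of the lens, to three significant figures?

3.00 cm

For the image at infinity, M = D/f.
f = D/M = 30/10.0 = 3.000 cm.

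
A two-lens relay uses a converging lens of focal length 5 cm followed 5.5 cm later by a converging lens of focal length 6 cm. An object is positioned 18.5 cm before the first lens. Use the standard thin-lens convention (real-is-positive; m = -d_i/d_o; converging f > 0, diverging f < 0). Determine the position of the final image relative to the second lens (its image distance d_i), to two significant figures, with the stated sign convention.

1.1 cm

Applying the thin-lens equation to the first lens, 1/5 = 1/18.5 + 1/d_i1, which gives d_i1 = 6.852 cm.
Since 6.852 cm > 5.5 cm, the first image lies past the second lens and serves as a virtual object: d_o2 = L - d_i1 = -1.352 cm.
Applying the thin-lens equation again with f_2 = 6 cm and d_o2 = -1.352 cm gives d_i2 = 1.103 cm.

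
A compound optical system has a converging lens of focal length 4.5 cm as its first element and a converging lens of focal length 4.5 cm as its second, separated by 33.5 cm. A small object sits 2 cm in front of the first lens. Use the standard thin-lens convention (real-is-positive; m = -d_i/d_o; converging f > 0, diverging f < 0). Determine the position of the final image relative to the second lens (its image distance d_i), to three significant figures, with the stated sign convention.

5.12 cm

Lens 1: 1/d_i1 = 1/f_1 - 1/d_o1 = 1/4.5 - 1/2 = -0.27778 cm^-1, so d_i1 = -3.600 cm.
With d_i1 < 0 the first image is virtual and lies on the object side; the object distance for lens 2 is d_o2 = 33.5 - (-3.600) = 37.100 cm.
Lens 2: 1/d_i2 = 1/f_2 - 1/d_o2 = 1/4.5 - 1/(37.100) = 0.19527 cm^-1, so d_i2 = 5.121 cm.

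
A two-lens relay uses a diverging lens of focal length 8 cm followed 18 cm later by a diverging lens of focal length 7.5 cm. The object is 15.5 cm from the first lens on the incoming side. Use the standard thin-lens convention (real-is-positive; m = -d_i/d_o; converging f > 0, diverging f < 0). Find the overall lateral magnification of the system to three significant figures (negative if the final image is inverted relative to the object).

0.0830

Lens 1: 1/d_i1 = 1/f_1 - 1/d_o1 = 1/(-8) - 1/15.5 = -0.18952 cm^-1, so d_i1 = -5.277 cm.
m_1 = -(-5.277)/15.5 = 0.3404.
With d_i1 < 0 the first image is virtual and lies on the object side; the object distance for lens 2 is d_o2 = 18 - (-5.277) = 23.277 cm.
Lens 2: 1/d_i2 = 1/f_2 - 1/d_o2 = 1/(-7.5) - 1/(23.277) = -0.17629 cm^-1, so d_i2 = -5.672 cm.
m_2 = -(-5.672)/(23.277) = 0.2437.
Total m = m_1 x m_2 = (0.3404)(0.2437) = 0.0830.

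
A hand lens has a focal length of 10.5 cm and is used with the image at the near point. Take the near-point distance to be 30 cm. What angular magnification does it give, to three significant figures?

3.86

M = 1 + D/f = 1 + 30/10.5 = 3.857.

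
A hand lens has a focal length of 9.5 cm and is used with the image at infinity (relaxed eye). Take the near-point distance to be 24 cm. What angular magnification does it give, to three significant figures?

2.53

M = D/f = 24/9.5 = 2.526.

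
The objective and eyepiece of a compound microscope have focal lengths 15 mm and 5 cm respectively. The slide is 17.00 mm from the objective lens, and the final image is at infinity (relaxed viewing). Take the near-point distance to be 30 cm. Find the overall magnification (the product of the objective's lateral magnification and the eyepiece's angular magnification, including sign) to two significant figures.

-45

Convert to cm: f_obj = 15 mm = 1.5 cm; d_o = 17.00 mm = 1.70 cm.
Objective: 1/d_i = 1/f_obj - 1/d_o = 1/1.5 - 1/1.70 = 0.07843 cm^-1, so d_i = 12.750 cm.
m_obj = -d_i/d_o = -12.750/1.70 = -7.500.
Eyepiece angular magnification (image at infinity): M_eye = D/f_e = 30/5 = 6.000.
Overall M = m_obj x M_eye = (-7.500)(6.000) = -45.00.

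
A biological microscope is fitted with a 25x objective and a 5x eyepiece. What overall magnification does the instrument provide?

The overall magnification of a compound microscope is the product of the objective and eyepiece magnifications:
M = M_obj x M_eye = 25 x 5 = 125.

125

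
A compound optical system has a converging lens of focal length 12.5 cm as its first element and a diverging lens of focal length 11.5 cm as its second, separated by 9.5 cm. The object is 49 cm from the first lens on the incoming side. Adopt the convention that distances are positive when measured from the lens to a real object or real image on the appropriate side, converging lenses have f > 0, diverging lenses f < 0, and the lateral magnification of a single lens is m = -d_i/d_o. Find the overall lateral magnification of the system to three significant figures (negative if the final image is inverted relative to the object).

Lens 1: 1/d_i1 = 1/f_1 - 1/d_o1 = 1/12.5 - 1/49 = 0.05959 cm^-1, so d_i1 = 16.781 cm.
m_1 = -(16.781)/49 = -0.3425.
This image would form 16.781 cm past lens 1, i.e. 7.281 cm beyond lens 2, so it is a virtual object for lens 2: d_o2 = 9.5 - 16.781 = -7.281 cm.
Lens 2: 1/d_i2 = 1/f_2 - 1/d_o2 = 1/(-11.5) - 1/(-7.281) = 0.05039 cm^-1, so d_i2 = 19.845 cm.
m_2 = -(19.845)/(-7.281) = 2.7256.
Total m = m_1 x m_2 = (-0.3425)(2.7256) = -0.9334.

-0.933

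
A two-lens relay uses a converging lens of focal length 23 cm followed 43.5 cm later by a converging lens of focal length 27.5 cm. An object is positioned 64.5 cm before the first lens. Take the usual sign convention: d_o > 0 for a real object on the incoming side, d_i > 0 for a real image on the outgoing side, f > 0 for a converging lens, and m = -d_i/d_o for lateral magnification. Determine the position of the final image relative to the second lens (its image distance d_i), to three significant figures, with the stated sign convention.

-10.8 cm

Applying the thin-lens equation to the first lens, 1/23 = 1/64.5 + 1/d_i1, which gives d_i1 = 35.747 cm.
That image sits 7.753 cm in front of the second lens, so d_o2 = 7.753 cm.
Applying the thin-lens equation again with f_2 = 27.5 cm and d_o2 = 7.753 cm gives d_i2 = -10.797 cm.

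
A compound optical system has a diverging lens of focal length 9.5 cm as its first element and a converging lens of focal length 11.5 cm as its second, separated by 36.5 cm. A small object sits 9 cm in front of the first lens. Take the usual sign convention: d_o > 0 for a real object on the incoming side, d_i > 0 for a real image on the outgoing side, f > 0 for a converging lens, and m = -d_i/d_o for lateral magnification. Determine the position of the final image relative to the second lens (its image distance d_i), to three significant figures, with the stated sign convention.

Applying the thin-lens equation to the first lens, 1/(-9.5) = 1/9 + 1/d_i1, which gives d_i1 = -4.622 cm.
The intermediate image is virtual, 4.622 cm to the left of lens 1, so d_o2 = L - d_i1 = 36.5 - (-4.622) = 41.122 cm.
Applying the thin-lens equation again with f_2 = 11.5 cm and d_o2 = 41.122 cm gives d_i2 = 15.965 cm.

16.0 cm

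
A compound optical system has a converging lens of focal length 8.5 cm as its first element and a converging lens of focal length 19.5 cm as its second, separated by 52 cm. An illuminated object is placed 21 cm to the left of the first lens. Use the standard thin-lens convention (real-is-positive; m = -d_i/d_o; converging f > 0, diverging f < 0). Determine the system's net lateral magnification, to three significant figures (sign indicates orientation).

0.728

Applying the thin-lens equation to the first lens, 1/8.5 = 1/21 + 1/d_i1, which gives d_i1 = 14.280 cm.
Its lateral magnification is m_1 = -d_i1/d_o1 = -(14.280)/21 = -0.6800.
The intermediate image is 14.280 cm to the right of lens 1, so d_o2 = L - d_i1 = 52 - 14.280 = 37.720 cm.
Applying the thin-lens equation again with f_2 = 19.5 cm and d_o2 = 37.720 cm gives d_i2 = 40.370 cm.
m_2 = -(40.370)/(37.720) = -1.0703.
Total m = m_1 x m_2 = (-0.6800)(-1.0703) = 0.7278.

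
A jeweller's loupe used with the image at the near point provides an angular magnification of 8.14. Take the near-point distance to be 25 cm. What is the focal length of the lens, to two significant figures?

For the image at the near point, M = 1 + D/f.
f = D/(M - 1) = 25/(8.14 - 1) = 3.501 cm.

3.5 cm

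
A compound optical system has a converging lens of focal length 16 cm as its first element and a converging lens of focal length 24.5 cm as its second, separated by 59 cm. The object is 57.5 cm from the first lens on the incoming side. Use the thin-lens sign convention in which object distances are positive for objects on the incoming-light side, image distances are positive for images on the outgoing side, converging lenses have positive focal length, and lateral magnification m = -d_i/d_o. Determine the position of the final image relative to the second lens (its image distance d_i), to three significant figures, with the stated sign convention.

First lens: d_i1 = 1/(1/16 - 1/57.5) = 22.169 cm.
Object distance for lens 2: d_o2 = 59 - 22.169 = 36.831 cm.
Second lens: d_i2 = 1/(1/24.5 - 1/(36.831)) = 73.177 cm.

73.2 cm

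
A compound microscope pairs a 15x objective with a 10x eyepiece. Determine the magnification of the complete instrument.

150

The overall magnification of a compound microscope is the product of the objective and eyepiece magnifications:
M = M_obj x M_eye = 15 x 10 = 150.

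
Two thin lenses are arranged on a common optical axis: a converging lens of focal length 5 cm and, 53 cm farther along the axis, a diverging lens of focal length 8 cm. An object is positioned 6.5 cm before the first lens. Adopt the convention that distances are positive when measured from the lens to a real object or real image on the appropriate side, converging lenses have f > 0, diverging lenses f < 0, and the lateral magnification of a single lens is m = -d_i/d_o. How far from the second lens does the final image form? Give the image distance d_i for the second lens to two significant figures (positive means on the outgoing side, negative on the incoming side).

-6.4 cm

First lens: d_i1 = 1/(1/5 - 1/6.5) = 21.667 cm.
That image sits 31.333 cm in front of the second lens, so d_o2 = 31.333 cm.
Second lens: d_i2 = 1/(1/(-8) - 1/(31.333)) = -6.373 cm.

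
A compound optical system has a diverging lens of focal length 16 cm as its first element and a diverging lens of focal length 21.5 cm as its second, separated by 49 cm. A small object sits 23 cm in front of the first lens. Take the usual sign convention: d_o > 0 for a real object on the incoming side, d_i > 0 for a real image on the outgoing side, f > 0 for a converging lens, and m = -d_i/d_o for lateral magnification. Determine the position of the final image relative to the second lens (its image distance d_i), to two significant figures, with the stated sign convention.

Applying the thin-lens equation to the first lens, 1/(-16) = 1/23 + 1/d_i1, which gives d_i1 = -9.436 cm.
The intermediate image is virtual, 9.436 cm to the left of lens 1, so d_o2 = L - d_i1 = 49 - (-9.436) = 58.436 cm.
Applying the thin-lens equation again with f_2 = -21.5 cm and d_o2 = 58.436 cm gives d_i2 = -15.717 cm.

-16 cm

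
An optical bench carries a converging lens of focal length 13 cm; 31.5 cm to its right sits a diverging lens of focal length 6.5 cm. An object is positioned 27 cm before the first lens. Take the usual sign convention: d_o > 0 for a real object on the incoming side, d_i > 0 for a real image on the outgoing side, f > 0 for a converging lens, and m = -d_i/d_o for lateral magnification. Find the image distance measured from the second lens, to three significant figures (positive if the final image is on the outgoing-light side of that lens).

-3.23 cm

Applying the thin-lens equation to the first lens, 1/13 = 1/27 + 1/d_i1, which gives d_i1 = 25.071 cm.
Object distance for lens 2: d_o2 = 31.5 - 25.071 = 6.429 cm.
Applying the thin-lens equation again with f_2 = -6.5 cm and d_o2 = 6.429 cm gives d_i2 = -3.232 cm.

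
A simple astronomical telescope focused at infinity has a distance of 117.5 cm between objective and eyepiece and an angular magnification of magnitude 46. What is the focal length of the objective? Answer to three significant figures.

115 cm

In normal adjustment the tube length equals f_obj + f_eye and |M| = f_obj/f_eye.
So f_obj = 46 f_eye and 46 f_eye + f_eye = 117.5 cm, giving f_eye = 117.5/47 = 2.500 cm and f_obj = 115.000 cm.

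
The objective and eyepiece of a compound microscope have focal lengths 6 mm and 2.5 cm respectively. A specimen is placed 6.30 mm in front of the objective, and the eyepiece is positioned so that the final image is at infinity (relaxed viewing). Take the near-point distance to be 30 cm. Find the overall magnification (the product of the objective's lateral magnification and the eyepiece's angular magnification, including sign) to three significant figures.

Convert to cm: f_obj = 6 mm = 0.6 cm; d_o = 6.30 mm = 0.63 cm.
Objective: 1/d_i = 1/f_obj - 1/d_o = 1/0.6 - 1/0.63 = 0.07937 cm^-1, so d_i = 12.600 cm.
m_obj = -d_i/d_o = -12.600/0.63 = -20.000.
Eyepiece angular magnification (image at infinity): M_eye = D/f_e = 30/2.5 = 12.000.
Overall M = m_obj x M_eye = (-20.000)(12.000) = -240.00.

-240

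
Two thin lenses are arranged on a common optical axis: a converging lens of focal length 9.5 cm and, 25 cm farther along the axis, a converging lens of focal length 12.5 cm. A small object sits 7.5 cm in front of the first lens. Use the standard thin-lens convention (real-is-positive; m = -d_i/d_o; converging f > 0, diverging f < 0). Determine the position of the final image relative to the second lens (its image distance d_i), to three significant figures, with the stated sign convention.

15.7 cm

Lens 1: 1/d_i1 = 1/f_1 - 1/d_o1 = 1/9.5 - 1/7.5 = -0.02807 cm^-1, so d_i1 = -35.625 cm.
With d_i1 < 0 the first image is virtual and lies on the object side; the object distance for lens 2 is d_o2 = 25 - (-35.625) = 60.625 cm.
Lens 2: 1/d_i2 = 1/f_2 - 1/d_o2 = 1/12.5 - 1/(60.625) = 0.06351 cm^-1, so d_i2 = 15.747 cm.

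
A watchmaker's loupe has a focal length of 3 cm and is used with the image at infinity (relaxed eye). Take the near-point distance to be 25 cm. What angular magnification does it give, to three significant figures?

8.33

M = D/f = 25/3 = 8.333.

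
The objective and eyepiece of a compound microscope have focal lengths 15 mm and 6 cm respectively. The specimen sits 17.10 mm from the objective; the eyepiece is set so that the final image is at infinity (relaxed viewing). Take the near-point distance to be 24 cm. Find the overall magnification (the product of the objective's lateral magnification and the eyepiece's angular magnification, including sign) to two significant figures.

Convert to cm: f_obj = 15 mm = 1.5 cm; d_o = 17.10 mm = 1.71 cm.
Objective: 1/d_i = 1/f_obj - 1/d_o = 1/1.5 - 1/1.71 = 0.08187 cm^-1, so d_i = 12.214 cm.
m_obj = -d_i/d_o = -12.214/1.71 = -7.143.
Eyepiece angular magnification (image at infinity): M_eye = D/f_e = 24/6 = 4.000.
Overall M = m_obj x M_eye = (-7.143)(4.000) = -28.57.

-29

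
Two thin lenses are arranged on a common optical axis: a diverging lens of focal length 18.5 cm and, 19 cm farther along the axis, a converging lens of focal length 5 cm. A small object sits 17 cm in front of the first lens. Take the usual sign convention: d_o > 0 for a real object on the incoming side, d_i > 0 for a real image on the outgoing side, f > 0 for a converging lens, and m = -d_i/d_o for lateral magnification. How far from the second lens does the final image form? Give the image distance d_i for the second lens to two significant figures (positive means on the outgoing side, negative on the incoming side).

First lens: d_i1 = 1/(1/(-18.5) - 1/17) = -8.859 cm.
With d_i1 < 0 the first image is virtual and lies on the object side; the object distance for lens 2 is d_o2 = 19 - (-8.859) = 27.859 cm.
Second lens: d_i2 = 1/(1/5 - 1/(27.859)) = 6.094 cm.

6.1 cm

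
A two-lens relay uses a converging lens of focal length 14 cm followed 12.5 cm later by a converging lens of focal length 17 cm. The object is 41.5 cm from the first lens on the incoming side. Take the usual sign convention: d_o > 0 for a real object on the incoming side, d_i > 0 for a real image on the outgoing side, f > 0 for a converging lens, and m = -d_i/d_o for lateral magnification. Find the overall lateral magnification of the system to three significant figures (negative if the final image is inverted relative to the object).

-0.338

First lens: d_i1 = 1/(1/14 - 1/41.5) = 21.127 cm.
m_1 = -(21.127)/41.5 = -0.5091.
This image would form 21.127 cm past lens 1, i.e. 8.627 cm beyond lens 2, so it is a virtual object for lens 2: d_o2 = 12.5 - 21.127 = -8.627 cm.
Second lens: d_i2 = 1/(1/17 - 1/(-8.627)) = 5.723 cm.
m_2 = -(5.723)/(-8.627) = 0.6634.
Total m = m_1 x m_2 = (-0.5091)(0.6634) = -0.3377.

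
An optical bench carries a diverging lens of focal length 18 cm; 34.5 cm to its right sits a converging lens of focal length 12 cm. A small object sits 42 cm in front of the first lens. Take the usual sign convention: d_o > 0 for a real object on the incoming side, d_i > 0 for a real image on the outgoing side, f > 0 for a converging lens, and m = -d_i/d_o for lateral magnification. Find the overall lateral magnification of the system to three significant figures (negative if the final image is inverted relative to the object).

-0.103

First lens: d_i1 = 1/(1/(-18) - 1/42) = -12.600 cm.
m_1 = -(-12.600)/42 = 0.3000.
The intermediate image is virtual, 12.600 cm to the left of lens 1, so d_o2 = L - d_i1 = 34.5 - (-12.600) = 47.100 cm.
Second lens: d_i2 = 1/(1/12 - 1/(47.100)) = 16.103 cm.
m_2 = -(16.103)/(47.100) = -0.3419.
Overall magnification: m = m_1 m_2 = -0.1026.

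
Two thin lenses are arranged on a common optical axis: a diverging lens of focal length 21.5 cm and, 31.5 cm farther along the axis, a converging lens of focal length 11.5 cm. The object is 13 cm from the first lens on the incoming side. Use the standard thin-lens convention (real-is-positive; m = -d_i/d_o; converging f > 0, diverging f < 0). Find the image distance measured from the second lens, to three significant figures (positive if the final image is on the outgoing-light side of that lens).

16.2 cm

Applying the thin-lens equation to the first lens, 1/(-21.5) = 1/13 + 1/d_i1, which gives d_i1 = -8.101 cm.
The intermediate image is virtual, 8.101 cm to the left of lens 1, so d_o2 = L - d_i1 = 31.5 - (-8.101) = 39.601 cm.
Applying the thin-lens equation again with f_2 = 11.5 cm and d_o2 = 39.601 cm gives d_i2 = 16.206 cm.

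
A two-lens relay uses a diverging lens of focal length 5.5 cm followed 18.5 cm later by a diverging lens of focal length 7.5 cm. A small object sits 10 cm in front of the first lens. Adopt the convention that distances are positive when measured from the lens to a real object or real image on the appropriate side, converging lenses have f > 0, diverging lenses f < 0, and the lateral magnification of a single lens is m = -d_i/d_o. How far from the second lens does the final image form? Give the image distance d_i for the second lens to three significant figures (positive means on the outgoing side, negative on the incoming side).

-5.60 cm

First lens: d_i1 = 1/(1/(-5.5) - 1/10) = -3.548 cm.
The intermediate image is virtual, 3.548 cm to the left of lens 1, so d_o2 = L - d_i1 = 18.5 - (-3.548) = 22.048 cm.
Second lens: d_i2 = 1/(1/(-7.5) - 1/(22.048)) = -5.596 cm.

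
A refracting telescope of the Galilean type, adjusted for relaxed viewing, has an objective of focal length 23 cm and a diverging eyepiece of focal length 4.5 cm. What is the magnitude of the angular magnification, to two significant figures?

|M| = f_obj/|f_eye| = 23/4.5 = 5.111.

5.1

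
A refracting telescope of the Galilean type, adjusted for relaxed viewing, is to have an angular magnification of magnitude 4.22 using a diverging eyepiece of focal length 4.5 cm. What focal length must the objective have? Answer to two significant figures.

19 cm

|M| = f_obj/|f_eye|, so f_obj = |M| x |f_eye| = 4.22 x 4.5 = 18.990 cm.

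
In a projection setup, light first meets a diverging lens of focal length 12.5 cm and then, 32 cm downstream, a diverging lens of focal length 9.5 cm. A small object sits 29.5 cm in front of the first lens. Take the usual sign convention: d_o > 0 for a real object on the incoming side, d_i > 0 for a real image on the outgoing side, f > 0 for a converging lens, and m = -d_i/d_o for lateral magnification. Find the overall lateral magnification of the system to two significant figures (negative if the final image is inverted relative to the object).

Lens 1: 1/d_i1 = 1/f_1 - 1/d_o1 = 1/(-12.5) - 1/29.5 = -0.11390 cm^-1, so d_i1 = -8.780 cm.
m_1 = -(-8.780)/29.5 = 0.2976.
With d_i1 < 0 the first image is virtual and lies on the object side; the object distance for lens 2 is d_o2 = 32 - (-8.780) = 40.780 cm.
Lens 2: 1/d_i2 = 1/f_2 - 1/d_o2 = 1/(-9.5) - 1/(40.780) = -0.12979 cm^-1, so d_i2 = -7.705 cm.
m_2 = -(-7.705)/(40.780) = 0.1889.
Total m = m_1 x m_2 = (0.2976)(0.1889) = 0.0562.

0.056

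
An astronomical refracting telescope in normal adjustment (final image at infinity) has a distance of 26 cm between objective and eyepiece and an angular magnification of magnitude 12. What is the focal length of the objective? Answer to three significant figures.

In normal adjustment the tube length equals f_obj + f_eye and |M| = f_obj/f_eye.
So f_obj = 12 f_eye and 12 f_eye + f_eye = 26 cm, giving f_eye = 26/13 = 2.000 cm and f_obj = 24.000 cm.

24.0 cm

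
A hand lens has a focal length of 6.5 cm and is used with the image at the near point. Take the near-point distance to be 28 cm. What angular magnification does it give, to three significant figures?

M = 1 + D/f = 1 + 28/6.5 = 5.308.

5.31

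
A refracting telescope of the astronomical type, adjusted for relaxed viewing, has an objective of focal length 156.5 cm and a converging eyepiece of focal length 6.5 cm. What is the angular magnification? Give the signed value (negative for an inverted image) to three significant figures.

-24.1

M = -f_obj/f_eye = -156.5/(6.5) = -24.077.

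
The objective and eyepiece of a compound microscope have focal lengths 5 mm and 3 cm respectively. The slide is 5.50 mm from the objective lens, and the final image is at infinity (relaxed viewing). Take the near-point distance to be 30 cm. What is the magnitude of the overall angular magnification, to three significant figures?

100

Convert to cm: f_obj = 5 mm = 0.5 cm; d_o = 5.50 mm = 0.55 cm.
Objective: 1/d_i = 1/f_obj - 1/d_o = 1/0.5 - 1/0.55 = 0.18182 cm^-1, so d_i = 5.500 cm.
m_obj = -d_i/d_o = -5.500/0.55 = -10.000.
Eyepiece angular magnification (image at infinity): M_eye = D/f_e = 30/3 = 10.000.
Overall M = m_obj x M_eye = (-10.000)(10.000) = -100.00.
|M| = 100.00.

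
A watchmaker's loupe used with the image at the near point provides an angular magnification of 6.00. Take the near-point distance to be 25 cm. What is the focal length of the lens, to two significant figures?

5.0 cm

For the image at the near point, M = 1 + D/f.
f = D/(M - 1) = 25/(6.0 - 1) = 5.000 cm.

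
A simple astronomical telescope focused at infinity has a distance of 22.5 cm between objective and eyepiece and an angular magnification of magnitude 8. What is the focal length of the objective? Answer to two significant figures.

20 cm

In normal adjustment the tube length equals f_obj + f_eye and |M| = f_obj/f_eye.
So f_obj = 8 f_eye and 8 f_eye + f_eye = 22.5 cm, giving f_eye = 22.5/9 = 2.500 cm and f_obj = 20.000 cm.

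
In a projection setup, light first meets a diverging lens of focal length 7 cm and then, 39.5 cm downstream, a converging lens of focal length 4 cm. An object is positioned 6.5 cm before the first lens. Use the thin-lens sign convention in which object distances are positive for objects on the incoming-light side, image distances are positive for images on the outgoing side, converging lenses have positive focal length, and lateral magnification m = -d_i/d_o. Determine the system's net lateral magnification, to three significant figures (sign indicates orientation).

Lens 1: 1/d_i1 = 1/f_1 - 1/d_o1 = 1/(-7) - 1/6.5 = -0.29670 cm^-1, so d_i1 = -3.370 cm.
m_1 = -(-3.370)/6.5 = 0.5185.
The intermediate image is virtual, 3.370 cm to the left of lens 1, so d_o2 = L - d_i1 = 39.5 - (-3.370) = 42.870 cm.
Lens 2: 1/d_i2 = 1/f_2 - 1/d_o2 = 1/4 - 1/(42.870) = 0.22667 cm^-1, so d_i2 = 4.412 cm.
m_2 = -(4.412)/(42.870) = -0.1029.
Overall magnification: m = m_1 m_2 = -0.0534.

-0.0534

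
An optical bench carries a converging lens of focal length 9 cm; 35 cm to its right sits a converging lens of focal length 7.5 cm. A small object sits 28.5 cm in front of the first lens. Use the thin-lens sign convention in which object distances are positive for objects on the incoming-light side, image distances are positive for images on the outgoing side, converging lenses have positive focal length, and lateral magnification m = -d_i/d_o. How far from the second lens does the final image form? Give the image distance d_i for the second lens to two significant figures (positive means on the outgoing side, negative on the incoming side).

11 cm

Lens 1: 1/d_i1 = 1/f_1 - 1/d_o1 = 1/9 - 1/28.5 = 0.07602 cm^-1, so d_i1 = 13.154 cm.
That image sits 21.846 cm in front of the second lens, so d_o2 = 21.846 cm.
Lens 2: 1/d_i2 = 1/f_2 - 1/d_o2 = 1/7.5 - 1/(21.846) = 0.08756 cm^-1, so d_i2 = 11.421 cm.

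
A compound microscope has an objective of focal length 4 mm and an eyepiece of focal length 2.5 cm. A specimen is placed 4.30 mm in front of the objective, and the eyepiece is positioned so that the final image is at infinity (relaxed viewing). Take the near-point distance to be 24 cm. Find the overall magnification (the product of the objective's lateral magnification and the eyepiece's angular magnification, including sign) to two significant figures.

Convert to cm: f_obj = 4 mm = 0.4 cm; d_o = 4.30 mm = 0.43 cm.
Objective: 1/d_i = 1/f_obj - 1/d_o = 1/0.4 - 1/0.43 = 0.17442 cm^-1, so d_i = 5.733 cm.
m_obj = -d_i/d_o = -5.733/0.43 = -13.333.
Eyepiece angular magnification (image at infinity): M_eye = D/f_e = 24/2.5 = 9.600.
Overall M = m_obj x M_eye = (-13.333)(9.600) = -128.00.

-130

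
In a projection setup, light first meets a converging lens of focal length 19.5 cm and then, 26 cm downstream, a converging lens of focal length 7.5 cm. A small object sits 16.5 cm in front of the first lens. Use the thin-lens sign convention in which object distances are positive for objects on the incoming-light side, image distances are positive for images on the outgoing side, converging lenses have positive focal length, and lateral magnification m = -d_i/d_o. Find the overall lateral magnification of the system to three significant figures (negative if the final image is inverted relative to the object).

Applying the thin-lens equation to the first lens, 1/19.5 = 1/16.5 + 1/d_i1, which gives d_i1 = -107.250 cm.
Its lateral magnification is m_1 = -d_i1/d_o1 = -(-107.250)/16.5 = 6.5000.
With d_i1 < 0 the first image is virtual and lies on the object side; the object distance for lens 2 is d_o2 = 26 - (-107.250) = 133.250 cm.
Applying the thin-lens equation again with f_2 = 7.5 cm and d_o2 = 133.250 cm gives d_i2 = 7.947 cm.
m_2 = -(7.947)/(133.250) = -0.0596.
The system's lateral magnification is m_1 m_2 = (6.5000)(-0.0596) = -0.3877.

-0.388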